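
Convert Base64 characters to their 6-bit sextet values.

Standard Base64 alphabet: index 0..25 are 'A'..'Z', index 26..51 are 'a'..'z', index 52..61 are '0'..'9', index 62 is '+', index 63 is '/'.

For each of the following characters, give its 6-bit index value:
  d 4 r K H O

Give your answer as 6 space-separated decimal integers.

Answer: 29 56 43 10 7 14

Derivation:
'd': a..z range, 26 + ord('d') − ord('a') = 29
'4': 0..9 range, 52 + ord('4') − ord('0') = 56
'r': a..z range, 26 + ord('r') − ord('a') = 43
'K': A..Z range, ord('K') − ord('A') = 10
'H': A..Z range, ord('H') − ord('A') = 7
'O': A..Z range, ord('O') − ord('A') = 14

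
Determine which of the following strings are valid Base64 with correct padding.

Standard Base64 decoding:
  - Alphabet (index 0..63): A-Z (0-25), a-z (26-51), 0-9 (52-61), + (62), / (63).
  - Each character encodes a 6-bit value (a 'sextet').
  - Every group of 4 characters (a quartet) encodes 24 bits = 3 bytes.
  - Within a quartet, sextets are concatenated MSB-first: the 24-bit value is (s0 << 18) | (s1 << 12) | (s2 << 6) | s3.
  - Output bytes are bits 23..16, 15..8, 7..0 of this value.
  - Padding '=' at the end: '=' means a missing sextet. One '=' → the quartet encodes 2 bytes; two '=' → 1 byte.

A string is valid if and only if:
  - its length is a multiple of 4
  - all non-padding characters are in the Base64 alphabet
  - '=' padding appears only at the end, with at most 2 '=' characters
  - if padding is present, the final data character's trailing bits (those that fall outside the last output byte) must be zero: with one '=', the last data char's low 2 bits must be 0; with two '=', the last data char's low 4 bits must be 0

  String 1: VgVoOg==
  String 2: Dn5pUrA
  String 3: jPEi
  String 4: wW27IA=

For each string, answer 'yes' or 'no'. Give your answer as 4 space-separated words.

Answer: yes no yes no

Derivation:
String 1: 'VgVoOg==' → valid
String 2: 'Dn5pUrA' → invalid (len=7 not mult of 4)
String 3: 'jPEi' → valid
String 4: 'wW27IA=' → invalid (len=7 not mult of 4)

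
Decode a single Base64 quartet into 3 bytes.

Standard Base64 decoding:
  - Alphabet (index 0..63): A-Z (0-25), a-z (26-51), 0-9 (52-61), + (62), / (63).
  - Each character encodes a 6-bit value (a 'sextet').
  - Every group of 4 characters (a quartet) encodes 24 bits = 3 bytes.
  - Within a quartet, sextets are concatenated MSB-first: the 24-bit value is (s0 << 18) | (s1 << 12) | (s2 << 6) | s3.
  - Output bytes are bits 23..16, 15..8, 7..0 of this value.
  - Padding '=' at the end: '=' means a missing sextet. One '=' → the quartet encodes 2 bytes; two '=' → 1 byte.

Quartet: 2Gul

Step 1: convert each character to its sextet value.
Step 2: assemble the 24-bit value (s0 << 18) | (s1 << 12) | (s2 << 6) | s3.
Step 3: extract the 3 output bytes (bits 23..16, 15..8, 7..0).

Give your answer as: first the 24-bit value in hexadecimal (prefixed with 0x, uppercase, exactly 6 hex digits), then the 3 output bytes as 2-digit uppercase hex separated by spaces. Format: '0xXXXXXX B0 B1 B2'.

Answer: 0xD86BA5 D8 6B A5

Derivation:
Sextets: 2=54, G=6, u=46, l=37
24-bit: (54<<18) | (6<<12) | (46<<6) | 37
      = 0xD80000 | 0x006000 | 0x000B80 | 0x000025
      = 0xD86BA5
Bytes: (v>>16)&0xFF=D8, (v>>8)&0xFF=6B, v&0xFF=A5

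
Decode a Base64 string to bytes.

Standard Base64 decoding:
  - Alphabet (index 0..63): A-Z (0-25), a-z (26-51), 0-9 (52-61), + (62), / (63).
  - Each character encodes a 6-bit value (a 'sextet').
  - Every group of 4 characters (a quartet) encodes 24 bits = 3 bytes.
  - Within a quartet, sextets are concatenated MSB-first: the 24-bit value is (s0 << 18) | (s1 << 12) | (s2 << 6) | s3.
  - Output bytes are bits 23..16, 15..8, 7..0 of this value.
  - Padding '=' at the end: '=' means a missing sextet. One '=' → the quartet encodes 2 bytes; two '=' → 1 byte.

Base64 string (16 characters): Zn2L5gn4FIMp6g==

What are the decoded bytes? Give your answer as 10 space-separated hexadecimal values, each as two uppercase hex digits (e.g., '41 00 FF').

Answer: 66 7D 8B E6 09 F8 14 83 29 EA

Derivation:
After char 0 ('Z'=25): chars_in_quartet=1 acc=0x19 bytes_emitted=0
After char 1 ('n'=39): chars_in_quartet=2 acc=0x667 bytes_emitted=0
After char 2 ('2'=54): chars_in_quartet=3 acc=0x199F6 bytes_emitted=0
After char 3 ('L'=11): chars_in_quartet=4 acc=0x667D8B -> emit 66 7D 8B, reset; bytes_emitted=3
After char 4 ('5'=57): chars_in_quartet=1 acc=0x39 bytes_emitted=3
After char 5 ('g'=32): chars_in_quartet=2 acc=0xE60 bytes_emitted=3
After char 6 ('n'=39): chars_in_quartet=3 acc=0x39827 bytes_emitted=3
After char 7 ('4'=56): chars_in_quartet=4 acc=0xE609F8 -> emit E6 09 F8, reset; bytes_emitted=6
After char 8 ('F'=5): chars_in_quartet=1 acc=0x5 bytes_emitted=6
After char 9 ('I'=8): chars_in_quartet=2 acc=0x148 bytes_emitted=6
After char 10 ('M'=12): chars_in_quartet=3 acc=0x520C bytes_emitted=6
After char 11 ('p'=41): chars_in_quartet=4 acc=0x148329 -> emit 14 83 29, reset; bytes_emitted=9
After char 12 ('6'=58): chars_in_quartet=1 acc=0x3A bytes_emitted=9
After char 13 ('g'=32): chars_in_quartet=2 acc=0xEA0 bytes_emitted=9
Padding '==': partial quartet acc=0xEA0 -> emit EA; bytes_emitted=10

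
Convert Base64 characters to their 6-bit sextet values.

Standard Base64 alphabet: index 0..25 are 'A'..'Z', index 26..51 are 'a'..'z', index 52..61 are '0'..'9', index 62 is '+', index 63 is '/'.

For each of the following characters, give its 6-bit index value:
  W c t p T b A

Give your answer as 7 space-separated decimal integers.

'W': A..Z range, ord('W') − ord('A') = 22
'c': a..z range, 26 + ord('c') − ord('a') = 28
't': a..z range, 26 + ord('t') − ord('a') = 45
'p': a..z range, 26 + ord('p') − ord('a') = 41
'T': A..Z range, ord('T') − ord('A') = 19
'b': a..z range, 26 + ord('b') − ord('a') = 27
'A': A..Z range, ord('A') − ord('A') = 0

Answer: 22 28 45 41 19 27 0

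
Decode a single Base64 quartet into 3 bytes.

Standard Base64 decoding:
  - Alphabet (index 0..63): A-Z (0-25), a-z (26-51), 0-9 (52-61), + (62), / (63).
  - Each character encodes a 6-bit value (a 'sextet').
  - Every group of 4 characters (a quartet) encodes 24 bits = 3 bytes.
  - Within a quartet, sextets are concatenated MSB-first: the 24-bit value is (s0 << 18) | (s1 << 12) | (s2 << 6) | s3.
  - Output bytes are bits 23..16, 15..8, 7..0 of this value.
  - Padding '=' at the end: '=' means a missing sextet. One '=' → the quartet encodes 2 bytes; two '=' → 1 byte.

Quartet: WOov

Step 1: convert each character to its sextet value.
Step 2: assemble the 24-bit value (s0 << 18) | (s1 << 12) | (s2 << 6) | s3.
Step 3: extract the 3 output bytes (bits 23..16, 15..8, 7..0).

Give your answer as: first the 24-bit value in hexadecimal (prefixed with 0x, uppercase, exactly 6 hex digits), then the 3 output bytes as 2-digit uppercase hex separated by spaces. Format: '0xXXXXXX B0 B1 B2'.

Answer: 0x58EA2F 58 EA 2F

Derivation:
Sextets: W=22, O=14, o=40, v=47
24-bit: (22<<18) | (14<<12) | (40<<6) | 47
      = 0x580000 | 0x00E000 | 0x000A00 | 0x00002F
      = 0x58EA2F
Bytes: (v>>16)&0xFF=58, (v>>8)&0xFF=EA, v&0xFF=2F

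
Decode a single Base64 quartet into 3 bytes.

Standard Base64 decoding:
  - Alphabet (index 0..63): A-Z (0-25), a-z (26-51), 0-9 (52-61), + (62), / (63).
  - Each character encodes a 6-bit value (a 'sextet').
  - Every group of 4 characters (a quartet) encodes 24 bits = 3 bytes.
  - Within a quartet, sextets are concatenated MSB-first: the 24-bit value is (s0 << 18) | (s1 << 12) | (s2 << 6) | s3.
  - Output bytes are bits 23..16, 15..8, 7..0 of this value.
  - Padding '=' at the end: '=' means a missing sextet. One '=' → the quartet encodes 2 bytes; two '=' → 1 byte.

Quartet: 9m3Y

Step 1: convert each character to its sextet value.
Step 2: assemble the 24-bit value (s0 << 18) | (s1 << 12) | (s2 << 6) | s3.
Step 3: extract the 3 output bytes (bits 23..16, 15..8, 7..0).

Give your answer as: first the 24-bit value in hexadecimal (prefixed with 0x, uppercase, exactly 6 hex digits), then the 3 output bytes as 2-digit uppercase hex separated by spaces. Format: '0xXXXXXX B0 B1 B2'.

Sextets: 9=61, m=38, 3=55, Y=24
24-bit: (61<<18) | (38<<12) | (55<<6) | 24
      = 0xF40000 | 0x026000 | 0x000DC0 | 0x000018
      = 0xF66DD8
Bytes: (v>>16)&0xFF=F6, (v>>8)&0xFF=6D, v&0xFF=D8

Answer: 0xF66DD8 F6 6D D8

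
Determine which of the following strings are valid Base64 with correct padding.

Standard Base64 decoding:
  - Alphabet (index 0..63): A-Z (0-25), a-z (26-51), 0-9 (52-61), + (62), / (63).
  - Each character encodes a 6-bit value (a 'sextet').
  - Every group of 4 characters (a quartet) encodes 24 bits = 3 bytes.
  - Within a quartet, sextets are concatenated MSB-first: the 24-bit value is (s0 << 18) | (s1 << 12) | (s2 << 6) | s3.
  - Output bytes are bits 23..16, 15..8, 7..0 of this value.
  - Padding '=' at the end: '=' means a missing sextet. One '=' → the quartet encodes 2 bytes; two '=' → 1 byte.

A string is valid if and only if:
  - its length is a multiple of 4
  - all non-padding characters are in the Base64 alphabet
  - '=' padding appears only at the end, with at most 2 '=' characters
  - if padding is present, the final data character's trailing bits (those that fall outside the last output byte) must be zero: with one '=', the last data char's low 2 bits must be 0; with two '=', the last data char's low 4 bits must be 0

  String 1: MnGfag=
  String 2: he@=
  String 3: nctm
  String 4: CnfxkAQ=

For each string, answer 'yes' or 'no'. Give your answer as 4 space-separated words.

String 1: 'MnGfag=' → invalid (len=7 not mult of 4)
String 2: 'he@=' → invalid (bad char(s): ['@'])
String 3: 'nctm' → valid
String 4: 'CnfxkAQ=' → valid

Answer: no no yes yes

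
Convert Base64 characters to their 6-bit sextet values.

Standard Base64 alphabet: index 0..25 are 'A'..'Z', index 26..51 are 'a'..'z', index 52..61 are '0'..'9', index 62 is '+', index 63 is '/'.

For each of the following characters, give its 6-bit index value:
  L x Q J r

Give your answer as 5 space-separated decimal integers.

'L': A..Z range, ord('L') − ord('A') = 11
'x': a..z range, 26 + ord('x') − ord('a') = 49
'Q': A..Z range, ord('Q') − ord('A') = 16
'J': A..Z range, ord('J') − ord('A') = 9
'r': a..z range, 26 + ord('r') − ord('a') = 43

Answer: 11 49 16 9 43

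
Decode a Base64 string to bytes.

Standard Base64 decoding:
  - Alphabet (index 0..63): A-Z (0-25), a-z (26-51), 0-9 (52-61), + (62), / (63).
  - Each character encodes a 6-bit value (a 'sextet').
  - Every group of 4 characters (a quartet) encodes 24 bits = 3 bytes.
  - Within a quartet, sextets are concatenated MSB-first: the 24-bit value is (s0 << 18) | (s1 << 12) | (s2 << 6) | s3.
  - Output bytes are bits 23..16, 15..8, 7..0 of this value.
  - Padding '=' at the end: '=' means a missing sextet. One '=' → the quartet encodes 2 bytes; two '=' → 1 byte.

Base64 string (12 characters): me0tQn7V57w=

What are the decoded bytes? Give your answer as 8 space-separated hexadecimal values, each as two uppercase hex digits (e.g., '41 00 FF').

Answer: 99 ED 2D 42 7E D5 E7 BC

Derivation:
After char 0 ('m'=38): chars_in_quartet=1 acc=0x26 bytes_emitted=0
After char 1 ('e'=30): chars_in_quartet=2 acc=0x99E bytes_emitted=0
After char 2 ('0'=52): chars_in_quartet=3 acc=0x267B4 bytes_emitted=0
After char 3 ('t'=45): chars_in_quartet=4 acc=0x99ED2D -> emit 99 ED 2D, reset; bytes_emitted=3
After char 4 ('Q'=16): chars_in_quartet=1 acc=0x10 bytes_emitted=3
After char 5 ('n'=39): chars_in_quartet=2 acc=0x427 bytes_emitted=3
After char 6 ('7'=59): chars_in_quartet=3 acc=0x109FB bytes_emitted=3
After char 7 ('V'=21): chars_in_quartet=4 acc=0x427ED5 -> emit 42 7E D5, reset; bytes_emitted=6
After char 8 ('5'=57): chars_in_quartet=1 acc=0x39 bytes_emitted=6
After char 9 ('7'=59): chars_in_quartet=2 acc=0xE7B bytes_emitted=6
After char 10 ('w'=48): chars_in_quartet=3 acc=0x39EF0 bytes_emitted=6
Padding '=': partial quartet acc=0x39EF0 -> emit E7 BC; bytes_emitted=8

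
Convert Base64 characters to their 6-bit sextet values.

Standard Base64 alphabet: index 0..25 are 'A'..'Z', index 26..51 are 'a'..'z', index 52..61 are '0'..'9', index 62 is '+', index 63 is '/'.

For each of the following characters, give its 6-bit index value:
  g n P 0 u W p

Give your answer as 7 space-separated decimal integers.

Answer: 32 39 15 52 46 22 41

Derivation:
'g': a..z range, 26 + ord('g') − ord('a') = 32
'n': a..z range, 26 + ord('n') − ord('a') = 39
'P': A..Z range, ord('P') − ord('A') = 15
'0': 0..9 range, 52 + ord('0') − ord('0') = 52
'u': a..z range, 26 + ord('u') − ord('a') = 46
'W': A..Z range, ord('W') − ord('A') = 22
'p': a..z range, 26 + ord('p') − ord('a') = 41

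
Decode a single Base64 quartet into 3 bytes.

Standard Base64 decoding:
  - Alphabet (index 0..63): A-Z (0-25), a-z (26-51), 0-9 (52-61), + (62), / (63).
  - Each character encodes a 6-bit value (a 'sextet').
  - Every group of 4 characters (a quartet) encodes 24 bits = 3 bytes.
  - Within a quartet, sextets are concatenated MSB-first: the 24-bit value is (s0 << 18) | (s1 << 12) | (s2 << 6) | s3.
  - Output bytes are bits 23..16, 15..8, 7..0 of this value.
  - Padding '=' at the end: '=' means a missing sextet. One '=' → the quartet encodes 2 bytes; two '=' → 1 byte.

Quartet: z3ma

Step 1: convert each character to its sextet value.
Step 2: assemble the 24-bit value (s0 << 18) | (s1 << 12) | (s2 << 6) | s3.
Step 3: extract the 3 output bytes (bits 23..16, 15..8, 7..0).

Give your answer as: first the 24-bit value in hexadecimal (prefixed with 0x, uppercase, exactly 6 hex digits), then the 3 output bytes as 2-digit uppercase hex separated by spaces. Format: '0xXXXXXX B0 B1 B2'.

Answer: 0xCF799A CF 79 9A

Derivation:
Sextets: z=51, 3=55, m=38, a=26
24-bit: (51<<18) | (55<<12) | (38<<6) | 26
      = 0xCC0000 | 0x037000 | 0x000980 | 0x00001A
      = 0xCF799A
Bytes: (v>>16)&0xFF=CF, (v>>8)&0xFF=79, v&0xFF=9A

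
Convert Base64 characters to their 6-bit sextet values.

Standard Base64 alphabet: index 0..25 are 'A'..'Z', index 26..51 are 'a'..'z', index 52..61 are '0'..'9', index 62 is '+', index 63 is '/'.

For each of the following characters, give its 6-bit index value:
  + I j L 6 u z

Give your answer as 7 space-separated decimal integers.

Answer: 62 8 35 11 58 46 51

Derivation:
'+': index 62
'I': A..Z range, ord('I') − ord('A') = 8
'j': a..z range, 26 + ord('j') − ord('a') = 35
'L': A..Z range, ord('L') − ord('A') = 11
'6': 0..9 range, 52 + ord('6') − ord('0') = 58
'u': a..z range, 26 + ord('u') − ord('a') = 46
'z': a..z range, 26 + ord('z') − ord('a') = 51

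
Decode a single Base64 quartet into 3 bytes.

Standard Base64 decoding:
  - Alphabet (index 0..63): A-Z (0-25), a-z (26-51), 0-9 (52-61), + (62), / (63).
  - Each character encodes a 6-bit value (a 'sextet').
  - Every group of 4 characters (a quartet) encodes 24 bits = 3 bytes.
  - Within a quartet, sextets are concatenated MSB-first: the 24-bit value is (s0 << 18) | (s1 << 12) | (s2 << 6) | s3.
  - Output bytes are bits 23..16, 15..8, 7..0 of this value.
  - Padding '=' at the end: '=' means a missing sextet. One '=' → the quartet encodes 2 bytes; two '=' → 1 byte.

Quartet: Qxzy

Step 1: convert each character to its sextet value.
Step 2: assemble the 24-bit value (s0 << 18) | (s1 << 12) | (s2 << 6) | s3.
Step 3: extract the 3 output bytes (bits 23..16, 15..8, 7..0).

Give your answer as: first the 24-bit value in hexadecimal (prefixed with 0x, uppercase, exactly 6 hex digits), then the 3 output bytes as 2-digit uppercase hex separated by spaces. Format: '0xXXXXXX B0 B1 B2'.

Sextets: Q=16, x=49, z=51, y=50
24-bit: (16<<18) | (49<<12) | (51<<6) | 50
      = 0x400000 | 0x031000 | 0x000CC0 | 0x000032
      = 0x431CF2
Bytes: (v>>16)&0xFF=43, (v>>8)&0xFF=1C, v&0xFF=F2

Answer: 0x431CF2 43 1C F2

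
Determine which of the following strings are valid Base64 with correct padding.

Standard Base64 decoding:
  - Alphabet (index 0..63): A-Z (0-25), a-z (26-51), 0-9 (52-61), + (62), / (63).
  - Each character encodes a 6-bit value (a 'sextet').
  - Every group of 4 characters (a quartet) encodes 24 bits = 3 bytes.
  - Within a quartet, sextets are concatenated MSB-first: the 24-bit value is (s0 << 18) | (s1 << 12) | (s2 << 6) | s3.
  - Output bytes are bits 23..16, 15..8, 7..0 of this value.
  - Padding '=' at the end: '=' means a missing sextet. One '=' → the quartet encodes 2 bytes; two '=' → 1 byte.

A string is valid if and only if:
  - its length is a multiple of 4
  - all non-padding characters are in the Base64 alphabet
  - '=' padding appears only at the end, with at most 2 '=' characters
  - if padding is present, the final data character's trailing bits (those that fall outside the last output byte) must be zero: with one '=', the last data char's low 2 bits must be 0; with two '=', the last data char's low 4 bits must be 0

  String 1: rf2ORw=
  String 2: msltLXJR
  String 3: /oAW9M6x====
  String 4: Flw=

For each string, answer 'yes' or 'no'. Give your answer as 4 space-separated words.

String 1: 'rf2ORw=' → invalid (len=7 not mult of 4)
String 2: 'msltLXJR' → valid
String 3: '/oAW9M6x====' → invalid (4 pad chars (max 2))
String 4: 'Flw=' → valid

Answer: no yes no yes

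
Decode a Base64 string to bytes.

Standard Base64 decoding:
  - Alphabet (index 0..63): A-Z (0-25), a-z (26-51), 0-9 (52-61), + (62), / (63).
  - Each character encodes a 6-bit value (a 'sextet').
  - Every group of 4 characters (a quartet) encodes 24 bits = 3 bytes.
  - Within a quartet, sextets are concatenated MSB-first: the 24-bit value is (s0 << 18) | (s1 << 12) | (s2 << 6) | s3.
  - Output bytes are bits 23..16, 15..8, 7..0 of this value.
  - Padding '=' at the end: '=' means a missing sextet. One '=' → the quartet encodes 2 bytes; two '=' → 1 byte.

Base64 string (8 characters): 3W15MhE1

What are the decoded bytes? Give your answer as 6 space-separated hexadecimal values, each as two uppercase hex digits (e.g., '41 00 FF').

After char 0 ('3'=55): chars_in_quartet=1 acc=0x37 bytes_emitted=0
After char 1 ('W'=22): chars_in_quartet=2 acc=0xDD6 bytes_emitted=0
After char 2 ('1'=53): chars_in_quartet=3 acc=0x375B5 bytes_emitted=0
After char 3 ('5'=57): chars_in_quartet=4 acc=0xDD6D79 -> emit DD 6D 79, reset; bytes_emitted=3
After char 4 ('M'=12): chars_in_quartet=1 acc=0xC bytes_emitted=3
After char 5 ('h'=33): chars_in_quartet=2 acc=0x321 bytes_emitted=3
After char 6 ('E'=4): chars_in_quartet=3 acc=0xC844 bytes_emitted=3
After char 7 ('1'=53): chars_in_quartet=4 acc=0x321135 -> emit 32 11 35, reset; bytes_emitted=6

Answer: DD 6D 79 32 11 35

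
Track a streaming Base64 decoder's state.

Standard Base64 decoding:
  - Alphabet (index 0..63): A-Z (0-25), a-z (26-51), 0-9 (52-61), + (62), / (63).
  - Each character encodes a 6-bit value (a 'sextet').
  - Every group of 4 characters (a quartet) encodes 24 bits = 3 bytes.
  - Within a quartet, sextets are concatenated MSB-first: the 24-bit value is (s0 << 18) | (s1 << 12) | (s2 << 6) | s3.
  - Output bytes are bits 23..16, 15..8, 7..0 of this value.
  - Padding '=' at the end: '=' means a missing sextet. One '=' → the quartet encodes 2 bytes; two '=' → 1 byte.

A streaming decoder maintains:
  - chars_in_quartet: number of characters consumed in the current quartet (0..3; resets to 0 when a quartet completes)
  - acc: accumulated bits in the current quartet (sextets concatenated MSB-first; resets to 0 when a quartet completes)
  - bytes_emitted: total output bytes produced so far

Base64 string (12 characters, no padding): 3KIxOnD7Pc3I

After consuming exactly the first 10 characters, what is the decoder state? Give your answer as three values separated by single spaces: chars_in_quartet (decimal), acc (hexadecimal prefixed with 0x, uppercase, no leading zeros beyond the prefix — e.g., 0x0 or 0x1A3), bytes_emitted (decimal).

After char 0 ('3'=55): chars_in_quartet=1 acc=0x37 bytes_emitted=0
After char 1 ('K'=10): chars_in_quartet=2 acc=0xDCA bytes_emitted=0
After char 2 ('I'=8): chars_in_quartet=3 acc=0x37288 bytes_emitted=0
After char 3 ('x'=49): chars_in_quartet=4 acc=0xDCA231 -> emit DC A2 31, reset; bytes_emitted=3
After char 4 ('O'=14): chars_in_quartet=1 acc=0xE bytes_emitted=3
After char 5 ('n'=39): chars_in_quartet=2 acc=0x3A7 bytes_emitted=3
After char 6 ('D'=3): chars_in_quartet=3 acc=0xE9C3 bytes_emitted=3
After char 7 ('7'=59): chars_in_quartet=4 acc=0x3A70FB -> emit 3A 70 FB, reset; bytes_emitted=6
After char 8 ('P'=15): chars_in_quartet=1 acc=0xF bytes_emitted=6
After char 9 ('c'=28): chars_in_quartet=2 acc=0x3DC bytes_emitted=6

Answer: 2 0x3DC 6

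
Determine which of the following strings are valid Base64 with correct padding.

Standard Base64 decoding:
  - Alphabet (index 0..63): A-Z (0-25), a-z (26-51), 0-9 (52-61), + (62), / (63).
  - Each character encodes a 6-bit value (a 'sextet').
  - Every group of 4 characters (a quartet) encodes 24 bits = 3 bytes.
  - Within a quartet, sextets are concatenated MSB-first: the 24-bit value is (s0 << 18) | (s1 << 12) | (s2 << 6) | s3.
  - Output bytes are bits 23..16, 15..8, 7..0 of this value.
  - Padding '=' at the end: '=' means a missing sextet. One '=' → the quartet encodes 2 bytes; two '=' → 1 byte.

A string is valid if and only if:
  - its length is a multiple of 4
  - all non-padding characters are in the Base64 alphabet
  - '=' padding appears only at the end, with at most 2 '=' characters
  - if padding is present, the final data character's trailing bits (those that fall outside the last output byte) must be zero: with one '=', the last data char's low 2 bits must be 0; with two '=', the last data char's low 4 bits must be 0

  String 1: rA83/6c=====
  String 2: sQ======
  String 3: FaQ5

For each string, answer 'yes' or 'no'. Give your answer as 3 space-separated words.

Answer: no no yes

Derivation:
String 1: 'rA83/6c=====' → invalid (5 pad chars (max 2))
String 2: 'sQ======' → invalid (6 pad chars (max 2))
String 3: 'FaQ5' → valid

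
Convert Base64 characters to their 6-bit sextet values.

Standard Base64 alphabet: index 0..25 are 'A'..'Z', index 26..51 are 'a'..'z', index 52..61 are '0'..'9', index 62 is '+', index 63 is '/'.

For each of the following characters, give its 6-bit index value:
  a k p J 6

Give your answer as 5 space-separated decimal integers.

Answer: 26 36 41 9 58

Derivation:
'a': a..z range, 26 + ord('a') − ord('a') = 26
'k': a..z range, 26 + ord('k') − ord('a') = 36
'p': a..z range, 26 + ord('p') − ord('a') = 41
'J': A..Z range, ord('J') − ord('A') = 9
'6': 0..9 range, 52 + ord('6') − ord('0') = 58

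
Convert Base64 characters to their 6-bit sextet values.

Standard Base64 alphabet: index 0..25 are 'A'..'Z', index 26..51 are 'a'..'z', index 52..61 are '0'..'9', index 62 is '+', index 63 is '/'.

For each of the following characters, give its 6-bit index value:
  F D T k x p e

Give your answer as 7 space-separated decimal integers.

Answer: 5 3 19 36 49 41 30

Derivation:
'F': A..Z range, ord('F') − ord('A') = 5
'D': A..Z range, ord('D') − ord('A') = 3
'T': A..Z range, ord('T') − ord('A') = 19
'k': a..z range, 26 + ord('k') − ord('a') = 36
'x': a..z range, 26 + ord('x') − ord('a') = 49
'p': a..z range, 26 + ord('p') − ord('a') = 41
'e': a..z range, 26 + ord('e') − ord('a') = 30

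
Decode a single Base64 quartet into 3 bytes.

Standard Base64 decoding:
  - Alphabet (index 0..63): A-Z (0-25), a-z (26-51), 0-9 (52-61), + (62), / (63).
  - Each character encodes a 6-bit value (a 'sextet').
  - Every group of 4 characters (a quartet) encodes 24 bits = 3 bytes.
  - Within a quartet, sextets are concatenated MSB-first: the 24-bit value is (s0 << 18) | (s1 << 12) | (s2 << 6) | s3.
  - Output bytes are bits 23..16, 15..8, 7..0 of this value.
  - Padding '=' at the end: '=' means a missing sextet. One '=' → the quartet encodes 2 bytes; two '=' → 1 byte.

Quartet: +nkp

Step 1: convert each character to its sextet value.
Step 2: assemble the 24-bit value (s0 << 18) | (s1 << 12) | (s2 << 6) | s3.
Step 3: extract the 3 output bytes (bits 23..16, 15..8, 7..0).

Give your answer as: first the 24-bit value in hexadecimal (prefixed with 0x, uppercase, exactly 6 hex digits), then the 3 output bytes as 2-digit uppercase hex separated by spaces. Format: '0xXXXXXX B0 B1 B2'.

Answer: 0xFA7929 FA 79 29

Derivation:
Sextets: +=62, n=39, k=36, p=41
24-bit: (62<<18) | (39<<12) | (36<<6) | 41
      = 0xF80000 | 0x027000 | 0x000900 | 0x000029
      = 0xFA7929
Bytes: (v>>16)&0xFF=FA, (v>>8)&0xFF=79, v&0xFF=29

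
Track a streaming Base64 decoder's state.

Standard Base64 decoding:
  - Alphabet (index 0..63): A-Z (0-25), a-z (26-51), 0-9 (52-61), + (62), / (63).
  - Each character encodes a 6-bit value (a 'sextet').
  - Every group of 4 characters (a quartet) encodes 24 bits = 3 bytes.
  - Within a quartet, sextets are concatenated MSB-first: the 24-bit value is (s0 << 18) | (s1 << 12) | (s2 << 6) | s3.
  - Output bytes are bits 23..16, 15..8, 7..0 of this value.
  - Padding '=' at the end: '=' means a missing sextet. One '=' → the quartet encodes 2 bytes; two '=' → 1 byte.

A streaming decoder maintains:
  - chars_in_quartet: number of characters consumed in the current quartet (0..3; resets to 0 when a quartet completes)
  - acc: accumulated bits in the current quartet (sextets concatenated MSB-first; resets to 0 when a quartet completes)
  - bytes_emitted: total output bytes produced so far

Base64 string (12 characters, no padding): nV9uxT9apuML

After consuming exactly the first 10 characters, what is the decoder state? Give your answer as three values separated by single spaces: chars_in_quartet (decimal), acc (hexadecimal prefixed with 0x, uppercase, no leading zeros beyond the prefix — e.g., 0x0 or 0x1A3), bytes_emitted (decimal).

Answer: 2 0xA6E 6

Derivation:
After char 0 ('n'=39): chars_in_quartet=1 acc=0x27 bytes_emitted=0
After char 1 ('V'=21): chars_in_quartet=2 acc=0x9D5 bytes_emitted=0
After char 2 ('9'=61): chars_in_quartet=3 acc=0x2757D bytes_emitted=0
After char 3 ('u'=46): chars_in_quartet=4 acc=0x9D5F6E -> emit 9D 5F 6E, reset; bytes_emitted=3
After char 4 ('x'=49): chars_in_quartet=1 acc=0x31 bytes_emitted=3
After char 5 ('T'=19): chars_in_quartet=2 acc=0xC53 bytes_emitted=3
After char 6 ('9'=61): chars_in_quartet=3 acc=0x314FD bytes_emitted=3
After char 7 ('a'=26): chars_in_quartet=4 acc=0xC53F5A -> emit C5 3F 5A, reset; bytes_emitted=6
After char 8 ('p'=41): chars_in_quartet=1 acc=0x29 bytes_emitted=6
After char 9 ('u'=46): chars_in_quartet=2 acc=0xA6E bytes_emitted=6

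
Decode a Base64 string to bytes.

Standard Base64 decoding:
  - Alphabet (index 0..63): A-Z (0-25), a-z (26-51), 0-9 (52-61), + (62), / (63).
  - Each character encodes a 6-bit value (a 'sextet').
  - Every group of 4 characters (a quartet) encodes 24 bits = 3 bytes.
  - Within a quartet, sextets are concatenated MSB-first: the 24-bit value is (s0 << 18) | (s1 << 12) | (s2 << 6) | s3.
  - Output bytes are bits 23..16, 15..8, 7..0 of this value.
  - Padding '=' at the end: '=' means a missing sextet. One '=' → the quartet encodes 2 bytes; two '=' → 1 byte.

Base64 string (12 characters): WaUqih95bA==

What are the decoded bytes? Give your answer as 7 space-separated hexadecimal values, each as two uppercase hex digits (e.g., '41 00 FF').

After char 0 ('W'=22): chars_in_quartet=1 acc=0x16 bytes_emitted=0
After char 1 ('a'=26): chars_in_quartet=2 acc=0x59A bytes_emitted=0
After char 2 ('U'=20): chars_in_quartet=3 acc=0x16694 bytes_emitted=0
After char 3 ('q'=42): chars_in_quartet=4 acc=0x59A52A -> emit 59 A5 2A, reset; bytes_emitted=3
After char 4 ('i'=34): chars_in_quartet=1 acc=0x22 bytes_emitted=3
After char 5 ('h'=33): chars_in_quartet=2 acc=0x8A1 bytes_emitted=3
After char 6 ('9'=61): chars_in_quartet=3 acc=0x2287D bytes_emitted=3
After char 7 ('5'=57): chars_in_quartet=4 acc=0x8A1F79 -> emit 8A 1F 79, reset; bytes_emitted=6
After char 8 ('b'=27): chars_in_quartet=1 acc=0x1B bytes_emitted=6
After char 9 ('A'=0): chars_in_quartet=2 acc=0x6C0 bytes_emitted=6
Padding '==': partial quartet acc=0x6C0 -> emit 6C; bytes_emitted=7

Answer: 59 A5 2A 8A 1F 79 6C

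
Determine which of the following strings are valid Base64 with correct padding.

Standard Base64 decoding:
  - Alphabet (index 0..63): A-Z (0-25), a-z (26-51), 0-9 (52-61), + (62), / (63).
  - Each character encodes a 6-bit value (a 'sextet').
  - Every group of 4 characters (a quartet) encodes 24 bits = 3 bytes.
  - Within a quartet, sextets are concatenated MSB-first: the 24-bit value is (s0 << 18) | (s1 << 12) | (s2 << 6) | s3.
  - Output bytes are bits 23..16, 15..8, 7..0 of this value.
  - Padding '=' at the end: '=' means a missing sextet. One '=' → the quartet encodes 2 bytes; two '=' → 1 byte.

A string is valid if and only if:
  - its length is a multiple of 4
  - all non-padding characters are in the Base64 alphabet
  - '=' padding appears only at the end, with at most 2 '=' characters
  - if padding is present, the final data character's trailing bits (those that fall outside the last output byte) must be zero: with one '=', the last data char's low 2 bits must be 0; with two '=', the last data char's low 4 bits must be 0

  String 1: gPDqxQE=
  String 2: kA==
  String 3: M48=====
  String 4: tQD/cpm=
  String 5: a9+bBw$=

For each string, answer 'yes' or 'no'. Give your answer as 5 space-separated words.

Answer: yes yes no no no

Derivation:
String 1: 'gPDqxQE=' → valid
String 2: 'kA==' → valid
String 3: 'M48=====' → invalid (5 pad chars (max 2))
String 4: 'tQD/cpm=' → invalid (bad trailing bits)
String 5: 'a9+bBw$=' → invalid (bad char(s): ['$'])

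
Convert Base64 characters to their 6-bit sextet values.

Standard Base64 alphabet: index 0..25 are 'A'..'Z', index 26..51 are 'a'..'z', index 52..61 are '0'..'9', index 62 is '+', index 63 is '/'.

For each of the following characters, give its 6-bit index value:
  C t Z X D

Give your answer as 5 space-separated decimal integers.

Answer: 2 45 25 23 3

Derivation:
'C': A..Z range, ord('C') − ord('A') = 2
't': a..z range, 26 + ord('t') − ord('a') = 45
'Z': A..Z range, ord('Z') − ord('A') = 25
'X': A..Z range, ord('X') − ord('A') = 23
'D': A..Z range, ord('D') − ord('A') = 3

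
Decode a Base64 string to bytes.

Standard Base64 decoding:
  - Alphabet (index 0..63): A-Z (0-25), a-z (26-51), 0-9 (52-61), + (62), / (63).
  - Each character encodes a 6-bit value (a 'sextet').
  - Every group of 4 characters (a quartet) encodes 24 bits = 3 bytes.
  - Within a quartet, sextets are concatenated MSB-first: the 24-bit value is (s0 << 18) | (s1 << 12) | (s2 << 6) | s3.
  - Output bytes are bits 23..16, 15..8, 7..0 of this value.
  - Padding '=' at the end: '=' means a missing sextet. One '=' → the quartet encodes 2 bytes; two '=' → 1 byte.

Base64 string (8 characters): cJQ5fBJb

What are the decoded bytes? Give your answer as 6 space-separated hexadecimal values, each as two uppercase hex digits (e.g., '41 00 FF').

After char 0 ('c'=28): chars_in_quartet=1 acc=0x1C bytes_emitted=0
After char 1 ('J'=9): chars_in_quartet=2 acc=0x709 bytes_emitted=0
After char 2 ('Q'=16): chars_in_quartet=3 acc=0x1C250 bytes_emitted=0
After char 3 ('5'=57): chars_in_quartet=4 acc=0x709439 -> emit 70 94 39, reset; bytes_emitted=3
After char 4 ('f'=31): chars_in_quartet=1 acc=0x1F bytes_emitted=3
After char 5 ('B'=1): chars_in_quartet=2 acc=0x7C1 bytes_emitted=3
After char 6 ('J'=9): chars_in_quartet=3 acc=0x1F049 bytes_emitted=3
After char 7 ('b'=27): chars_in_quartet=4 acc=0x7C125B -> emit 7C 12 5B, reset; bytes_emitted=6

Answer: 70 94 39 7C 12 5B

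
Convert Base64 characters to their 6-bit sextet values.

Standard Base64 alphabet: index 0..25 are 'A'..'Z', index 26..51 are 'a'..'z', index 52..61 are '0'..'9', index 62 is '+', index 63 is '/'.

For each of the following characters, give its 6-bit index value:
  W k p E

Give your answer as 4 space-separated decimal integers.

'W': A..Z range, ord('W') − ord('A') = 22
'k': a..z range, 26 + ord('k') − ord('a') = 36
'p': a..z range, 26 + ord('p') − ord('a') = 41
'E': A..Z range, ord('E') − ord('A') = 4

Answer: 22 36 41 4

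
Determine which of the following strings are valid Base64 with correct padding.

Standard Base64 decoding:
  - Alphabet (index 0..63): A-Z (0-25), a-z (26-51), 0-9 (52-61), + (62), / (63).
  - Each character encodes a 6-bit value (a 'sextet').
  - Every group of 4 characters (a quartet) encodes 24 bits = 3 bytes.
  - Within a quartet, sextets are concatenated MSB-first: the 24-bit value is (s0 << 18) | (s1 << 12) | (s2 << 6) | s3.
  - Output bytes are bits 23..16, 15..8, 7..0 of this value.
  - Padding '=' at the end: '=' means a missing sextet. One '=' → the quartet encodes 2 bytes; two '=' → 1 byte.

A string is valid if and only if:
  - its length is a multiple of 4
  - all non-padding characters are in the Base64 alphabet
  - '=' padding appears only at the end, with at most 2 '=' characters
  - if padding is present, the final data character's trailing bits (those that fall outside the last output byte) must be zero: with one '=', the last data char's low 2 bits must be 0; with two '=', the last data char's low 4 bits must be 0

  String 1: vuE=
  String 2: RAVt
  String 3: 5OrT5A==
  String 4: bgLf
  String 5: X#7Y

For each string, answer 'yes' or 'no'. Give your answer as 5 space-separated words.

String 1: 'vuE=' → valid
String 2: 'RAVt' → valid
String 3: '5OrT5A==' → valid
String 4: 'bgLf' → valid
String 5: 'X#7Y' → invalid (bad char(s): ['#'])

Answer: yes yes yes yes no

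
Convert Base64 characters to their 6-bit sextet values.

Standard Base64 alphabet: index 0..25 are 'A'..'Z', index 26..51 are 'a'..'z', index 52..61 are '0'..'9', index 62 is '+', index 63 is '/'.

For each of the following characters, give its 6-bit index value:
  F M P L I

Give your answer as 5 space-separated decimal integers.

'F': A..Z range, ord('F') − ord('A') = 5
'M': A..Z range, ord('M') − ord('A') = 12
'P': A..Z range, ord('P') − ord('A') = 15
'L': A..Z range, ord('L') − ord('A') = 11
'I': A..Z range, ord('I') − ord('A') = 8

Answer: 5 12 15 11 8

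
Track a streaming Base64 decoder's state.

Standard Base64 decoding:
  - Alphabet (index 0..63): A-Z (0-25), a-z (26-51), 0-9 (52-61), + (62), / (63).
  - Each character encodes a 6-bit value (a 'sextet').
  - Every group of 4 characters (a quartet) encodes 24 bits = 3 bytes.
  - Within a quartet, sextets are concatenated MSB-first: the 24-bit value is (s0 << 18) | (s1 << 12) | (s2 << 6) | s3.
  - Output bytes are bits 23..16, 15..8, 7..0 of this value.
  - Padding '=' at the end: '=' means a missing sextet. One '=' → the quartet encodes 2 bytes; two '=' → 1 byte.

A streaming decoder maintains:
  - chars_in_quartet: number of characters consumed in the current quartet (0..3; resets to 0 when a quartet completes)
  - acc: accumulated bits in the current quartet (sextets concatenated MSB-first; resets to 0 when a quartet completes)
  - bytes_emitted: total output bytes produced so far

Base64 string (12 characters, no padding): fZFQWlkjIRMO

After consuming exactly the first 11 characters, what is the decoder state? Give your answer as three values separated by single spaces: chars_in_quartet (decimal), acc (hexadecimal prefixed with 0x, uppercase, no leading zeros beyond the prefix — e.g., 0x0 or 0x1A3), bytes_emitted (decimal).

After char 0 ('f'=31): chars_in_quartet=1 acc=0x1F bytes_emitted=0
After char 1 ('Z'=25): chars_in_quartet=2 acc=0x7D9 bytes_emitted=0
After char 2 ('F'=5): chars_in_quartet=3 acc=0x1F645 bytes_emitted=0
After char 3 ('Q'=16): chars_in_quartet=4 acc=0x7D9150 -> emit 7D 91 50, reset; bytes_emitted=3
After char 4 ('W'=22): chars_in_quartet=1 acc=0x16 bytes_emitted=3
After char 5 ('l'=37): chars_in_quartet=2 acc=0x5A5 bytes_emitted=3
After char 6 ('k'=36): chars_in_quartet=3 acc=0x16964 bytes_emitted=3
After char 7 ('j'=35): chars_in_quartet=4 acc=0x5A5923 -> emit 5A 59 23, reset; bytes_emitted=6
After char 8 ('I'=8): chars_in_quartet=1 acc=0x8 bytes_emitted=6
After char 9 ('R'=17): chars_in_quartet=2 acc=0x211 bytes_emitted=6
After char 10 ('M'=12): chars_in_quartet=3 acc=0x844C bytes_emitted=6

Answer: 3 0x844C 6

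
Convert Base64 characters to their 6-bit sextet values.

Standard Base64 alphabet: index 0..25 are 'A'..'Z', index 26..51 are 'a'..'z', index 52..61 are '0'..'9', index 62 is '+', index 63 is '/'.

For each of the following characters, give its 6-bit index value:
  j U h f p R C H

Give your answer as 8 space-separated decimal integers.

Answer: 35 20 33 31 41 17 2 7

Derivation:
'j': a..z range, 26 + ord('j') − ord('a') = 35
'U': A..Z range, ord('U') − ord('A') = 20
'h': a..z range, 26 + ord('h') − ord('a') = 33
'f': a..z range, 26 + ord('f') − ord('a') = 31
'p': a..z range, 26 + ord('p') − ord('a') = 41
'R': A..Z range, ord('R') − ord('A') = 17
'C': A..Z range, ord('C') − ord('A') = 2
'H': A..Z range, ord('H') − ord('A') = 7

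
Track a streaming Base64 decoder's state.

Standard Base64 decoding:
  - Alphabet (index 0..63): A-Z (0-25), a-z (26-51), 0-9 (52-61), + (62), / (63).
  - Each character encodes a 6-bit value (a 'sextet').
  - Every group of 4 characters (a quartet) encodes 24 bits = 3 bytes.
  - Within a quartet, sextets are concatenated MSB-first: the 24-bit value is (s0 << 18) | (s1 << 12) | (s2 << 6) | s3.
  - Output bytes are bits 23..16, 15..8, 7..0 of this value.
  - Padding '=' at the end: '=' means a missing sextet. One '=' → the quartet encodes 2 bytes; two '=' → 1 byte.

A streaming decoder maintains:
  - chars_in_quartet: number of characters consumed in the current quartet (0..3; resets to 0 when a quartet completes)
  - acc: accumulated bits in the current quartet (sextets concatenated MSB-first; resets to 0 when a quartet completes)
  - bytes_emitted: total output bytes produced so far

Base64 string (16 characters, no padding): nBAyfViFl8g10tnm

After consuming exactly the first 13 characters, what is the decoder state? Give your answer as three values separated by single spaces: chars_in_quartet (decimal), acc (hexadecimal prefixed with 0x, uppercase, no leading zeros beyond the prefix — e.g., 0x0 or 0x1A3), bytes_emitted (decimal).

Answer: 1 0x34 9

Derivation:
After char 0 ('n'=39): chars_in_quartet=1 acc=0x27 bytes_emitted=0
After char 1 ('B'=1): chars_in_quartet=2 acc=0x9C1 bytes_emitted=0
After char 2 ('A'=0): chars_in_quartet=3 acc=0x27040 bytes_emitted=0
After char 3 ('y'=50): chars_in_quartet=4 acc=0x9C1032 -> emit 9C 10 32, reset; bytes_emitted=3
After char 4 ('f'=31): chars_in_quartet=1 acc=0x1F bytes_emitted=3
After char 5 ('V'=21): chars_in_quartet=2 acc=0x7D5 bytes_emitted=3
After char 6 ('i'=34): chars_in_quartet=3 acc=0x1F562 bytes_emitted=3
After char 7 ('F'=5): chars_in_quartet=4 acc=0x7D5885 -> emit 7D 58 85, reset; bytes_emitted=6
After char 8 ('l'=37): chars_in_quartet=1 acc=0x25 bytes_emitted=6
After char 9 ('8'=60): chars_in_quartet=2 acc=0x97C bytes_emitted=6
After char 10 ('g'=32): chars_in_quartet=3 acc=0x25F20 bytes_emitted=6
After char 11 ('1'=53): chars_in_quartet=4 acc=0x97C835 -> emit 97 C8 35, reset; bytes_emitted=9
After char 12 ('0'=52): chars_in_quartet=1 acc=0x34 bytes_emitted=9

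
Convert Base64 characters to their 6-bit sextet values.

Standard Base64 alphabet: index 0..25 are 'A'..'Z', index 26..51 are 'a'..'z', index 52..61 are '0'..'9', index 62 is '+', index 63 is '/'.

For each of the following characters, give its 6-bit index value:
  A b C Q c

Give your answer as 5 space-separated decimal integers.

'A': A..Z range, ord('A') − ord('A') = 0
'b': a..z range, 26 + ord('b') − ord('a') = 27
'C': A..Z range, ord('C') − ord('A') = 2
'Q': A..Z range, ord('Q') − ord('A') = 16
'c': a..z range, 26 + ord('c') − ord('a') = 28

Answer: 0 27 2 16 28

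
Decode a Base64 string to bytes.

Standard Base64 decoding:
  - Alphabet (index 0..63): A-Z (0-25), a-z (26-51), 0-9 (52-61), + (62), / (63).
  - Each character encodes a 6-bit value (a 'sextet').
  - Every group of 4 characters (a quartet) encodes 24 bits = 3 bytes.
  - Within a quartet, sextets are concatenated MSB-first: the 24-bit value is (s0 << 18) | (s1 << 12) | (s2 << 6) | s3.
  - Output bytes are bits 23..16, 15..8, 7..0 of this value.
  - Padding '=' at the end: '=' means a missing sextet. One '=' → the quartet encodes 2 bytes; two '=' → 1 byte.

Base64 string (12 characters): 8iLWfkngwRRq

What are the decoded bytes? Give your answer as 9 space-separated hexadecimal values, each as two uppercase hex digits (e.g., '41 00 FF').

Answer: F2 22 D6 7E 49 E0 C1 14 6A

Derivation:
After char 0 ('8'=60): chars_in_quartet=1 acc=0x3C bytes_emitted=0
After char 1 ('i'=34): chars_in_quartet=2 acc=0xF22 bytes_emitted=0
After char 2 ('L'=11): chars_in_quartet=3 acc=0x3C88B bytes_emitted=0
After char 3 ('W'=22): chars_in_quartet=4 acc=0xF222D6 -> emit F2 22 D6, reset; bytes_emitted=3
After char 4 ('f'=31): chars_in_quartet=1 acc=0x1F bytes_emitted=3
After char 5 ('k'=36): chars_in_quartet=2 acc=0x7E4 bytes_emitted=3
After char 6 ('n'=39): chars_in_quartet=3 acc=0x1F927 bytes_emitted=3
After char 7 ('g'=32): chars_in_quartet=4 acc=0x7E49E0 -> emit 7E 49 E0, reset; bytes_emitted=6
After char 8 ('w'=48): chars_in_quartet=1 acc=0x30 bytes_emitted=6
After char 9 ('R'=17): chars_in_quartet=2 acc=0xC11 bytes_emitted=6
After char 10 ('R'=17): chars_in_quartet=3 acc=0x30451 bytes_emitted=6
After char 11 ('q'=42): chars_in_quartet=4 acc=0xC1146A -> emit C1 14 6A, reset; bytes_emitted=9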